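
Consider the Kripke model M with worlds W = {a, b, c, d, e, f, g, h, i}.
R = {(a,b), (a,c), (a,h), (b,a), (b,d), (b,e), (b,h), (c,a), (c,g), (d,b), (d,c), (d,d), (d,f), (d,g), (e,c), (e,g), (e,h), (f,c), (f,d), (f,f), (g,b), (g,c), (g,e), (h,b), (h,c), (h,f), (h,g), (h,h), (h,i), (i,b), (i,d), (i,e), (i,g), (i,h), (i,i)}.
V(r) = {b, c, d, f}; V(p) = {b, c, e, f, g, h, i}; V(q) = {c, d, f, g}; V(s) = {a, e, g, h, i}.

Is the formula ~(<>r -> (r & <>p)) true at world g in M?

Recall that <>ψ holds at a world iff ψ holds at some accessible world.
At g: <>r -> (r & <>p) is false, so ~(<>r -> (r & <>p)) is true.
  At g: <>r is true, r & <>p is false, so <>r -> (r & <>p) is false.
    At g: <>r requires r at some successor in {b, c, e}.
      r holds at b, so <>r is true at g.
    At g: r is false, <>p is true, so r & <>p is false.
      At g: <>p requires p at some successor in {b, c, e}.
        p holds at b, so <>p is true at g.

Yes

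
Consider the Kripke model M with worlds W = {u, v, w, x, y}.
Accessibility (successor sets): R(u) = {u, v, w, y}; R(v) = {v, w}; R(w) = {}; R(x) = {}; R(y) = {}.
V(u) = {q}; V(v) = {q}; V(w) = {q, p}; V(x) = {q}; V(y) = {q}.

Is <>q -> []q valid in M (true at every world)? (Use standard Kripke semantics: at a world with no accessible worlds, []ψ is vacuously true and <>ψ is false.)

Yes

Let φ = <>q -> []q. Evaluate φ at each world:
  u (successors {u, v, w, y}): φ is true.
  v (successors {v, w}): φ is true.
  w (successors ∅): φ is true.
  x (successors ∅): φ is true.
  y (successors ∅): φ is true.
For instance, at u:
  At u: <>q is true, []q is true, so <>q -> []q is true.
    At u: <>q requires q at some successor in {u, v, w, y}.
      q holds at u, so <>q is true at u.
    At u: []q requires q at every successor {u, v, w, y}.
      At u: q is true.
      At v: q is true.
      At w: q is true.
      At y: q is true.
    So []q is true at u.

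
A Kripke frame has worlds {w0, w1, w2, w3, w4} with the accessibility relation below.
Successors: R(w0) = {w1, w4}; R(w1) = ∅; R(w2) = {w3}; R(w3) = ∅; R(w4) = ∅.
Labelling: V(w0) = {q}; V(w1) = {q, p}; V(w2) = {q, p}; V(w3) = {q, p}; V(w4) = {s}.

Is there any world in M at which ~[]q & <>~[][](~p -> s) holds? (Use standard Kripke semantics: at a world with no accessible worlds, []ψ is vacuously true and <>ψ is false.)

No

Recall that []ψ holds at a world iff ψ holds at every accessible world, and <>ψ holds iff ψ holds at some accessible world.
Let φ = ~[]q & <>~[][](~p -> s). Evaluate φ at each world:
  w0 (successors {w1, w4}): φ is false.
  w1 (successors ∅): φ is false.
  w2 (successors {w3}): φ is false.
  w3 (successors ∅): φ is false.
  w4 (successors ∅): φ is false.
For instance, at w2:
  At w2: ~[]q is false, <>~[][](~p -> s) is false, so ~[]q & <>~[][](~p -> s) is false.
    At w2: []q is true, so ~[]q is false.
      At w2: []q requires q at every successor {w3}.
        At w3: q is true.
      So []q is true at w2.
    At w2: <>~[][](~p -> s) requires ~[][](~p -> s) at some successor in {w3}.
      At w3: ~[][](~p -> s) is false.
    So <>~[][](~p -> s) is false at w2.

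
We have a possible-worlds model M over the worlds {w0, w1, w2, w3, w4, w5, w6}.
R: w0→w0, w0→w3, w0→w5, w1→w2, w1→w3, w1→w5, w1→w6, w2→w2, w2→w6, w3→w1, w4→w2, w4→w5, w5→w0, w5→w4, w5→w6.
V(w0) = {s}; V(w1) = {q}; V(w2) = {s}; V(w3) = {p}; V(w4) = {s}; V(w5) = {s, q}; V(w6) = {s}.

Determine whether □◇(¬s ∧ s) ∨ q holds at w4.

At w4: □◇(¬s ∧ s) is false, q is false, so □◇(¬s ∧ s) ∨ q is false.
  At w4: □◇(¬s ∧ s) requires ◇(¬s ∧ s) at every successor {w2, w5}.
    ◇(¬s ∧ s) fails at w2, so □◇(¬s ∧ s) is false at w4.
      At w2: ◇(¬s ∧ s) requires ¬s ∧ s at some successor in {w2, w6}.
        At w2: ¬s ∧ s is false.
        At w6: ¬s ∧ s is false.
      So ◇(¬s ∧ s) is false at w2.

No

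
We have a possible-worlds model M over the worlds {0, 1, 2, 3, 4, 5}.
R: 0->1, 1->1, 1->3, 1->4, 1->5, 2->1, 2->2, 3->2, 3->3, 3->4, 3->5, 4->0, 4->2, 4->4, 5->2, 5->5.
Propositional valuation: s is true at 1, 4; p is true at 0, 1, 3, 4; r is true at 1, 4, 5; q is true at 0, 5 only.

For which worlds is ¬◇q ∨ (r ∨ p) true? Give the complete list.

0, 1, 2, 3, 4, 5

Let φ = ¬◇q ∨ (r ∨ p). Evaluate φ at each world:
  0 (successors {1}): φ is true.
  1 (successors {1, 3, 4, 5}): φ is true.
  2 (successors {1, 2}): φ is true.
  3 (successors {2, 3, 4, 5}): φ is true.
  4 (successors {0, 2, 4}): φ is true.
  5 (successors {2, 5}): φ is true.
For instance, at 4:
  At 4: ¬◇q is false, r ∨ p is true, so ¬◇q ∨ (r ∨ p) is true.
    At 4: ◇q is true, so ¬◇q is false.
      At 4: ◇q requires q at some successor in {0, 2, 4}.
        q holds at 0, so ◇q is true at 4.
Satisfying worlds: {0, 1, 2, 3, 4, 5}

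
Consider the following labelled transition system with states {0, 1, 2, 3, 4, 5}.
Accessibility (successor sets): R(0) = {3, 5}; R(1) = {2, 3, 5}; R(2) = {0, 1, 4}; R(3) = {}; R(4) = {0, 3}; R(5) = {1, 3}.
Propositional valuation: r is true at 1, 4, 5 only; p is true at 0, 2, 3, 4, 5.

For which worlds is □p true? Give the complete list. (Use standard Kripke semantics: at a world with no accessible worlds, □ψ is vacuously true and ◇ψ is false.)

0, 1, 3, 4

Let φ = □p. Evaluate φ at each world:
  0 (successors {3, 5}): φ is true.
  1 (successors {2, 3, 5}): φ is true.
  2 (successors {0, 1, 4}): φ is false.
  3 (successors ∅): φ is true.
  4 (successors {0, 3}): φ is true.
  5 (successors {1, 3}): φ is false.
For instance, at 2:
  At 2: □p requires p at every successor {0, 1, 4}.
    p fails at 1, so □p is false at 2.
Satisfying worlds: {0, 1, 3, 4}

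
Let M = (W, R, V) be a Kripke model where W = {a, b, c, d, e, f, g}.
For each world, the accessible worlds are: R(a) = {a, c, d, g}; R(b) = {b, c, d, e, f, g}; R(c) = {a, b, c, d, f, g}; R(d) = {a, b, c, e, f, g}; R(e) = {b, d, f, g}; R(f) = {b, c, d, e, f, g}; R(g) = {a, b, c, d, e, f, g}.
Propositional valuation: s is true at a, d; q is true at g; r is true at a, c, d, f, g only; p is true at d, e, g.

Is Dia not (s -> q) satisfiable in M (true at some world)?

Yes

Let φ = Dia not (s -> q). Evaluate φ at each world:
  a (successors {a, c, d, g}): φ is true.
  b (successors {b, c, d, e, f, g}): φ is true.
  c (successors {a, b, c, d, f, g}): φ is true.
  d (successors {a, b, c, e, f, g}): φ is true.
  e (successors {b, d, f, g}): φ is true.
  f (successors {b, c, d, e, f, g}): φ is true.
  g (successors {a, b, c, d, e, f, g}): φ is true.
Detail at a (witness):
  At a: Dia not (s -> q) requires not (s -> q) at some successor in {a, c, d, g}.
    not (s -> q) holds at a, so Dia not (s -> q) is true at a.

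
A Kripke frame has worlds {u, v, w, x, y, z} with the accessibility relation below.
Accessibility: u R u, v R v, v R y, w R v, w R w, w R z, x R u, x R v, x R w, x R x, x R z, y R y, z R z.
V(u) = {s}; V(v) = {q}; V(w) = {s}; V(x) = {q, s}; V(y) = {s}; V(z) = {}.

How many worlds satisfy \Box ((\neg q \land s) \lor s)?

2

Let φ = \Box ((\neg q \land s) \lor s). Evaluate φ at each world:
  u (successors {u}): φ is true.
  v (successors {v, y}): φ is false.
  w (successors {v, w, z}): φ is false.
  x (successors {u, v, w, x, z}): φ is false.
  y (successors {y}): φ is true.
  z (successors {z}): φ is false.
For instance, at v:
  At v: \Box ((\neg q \land s) \lor s) requires (\neg q \land s) \lor s at every successor {v, y}.
    (\neg q \land s) \lor s fails at v, so \Box ((\neg q \land s) \lor s) is false at v.
Satisfying worlds: {u, y}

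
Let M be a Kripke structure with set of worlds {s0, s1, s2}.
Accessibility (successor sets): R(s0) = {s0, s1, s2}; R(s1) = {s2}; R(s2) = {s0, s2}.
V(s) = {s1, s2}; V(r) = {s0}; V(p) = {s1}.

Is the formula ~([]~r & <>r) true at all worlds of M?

Yes

Let φ = ~([]~r & <>r). Evaluate φ at each world:
  s0 (successors {s0, s1, s2}): φ is true.
  s1 (successors {s2}): φ is true.
  s2 (successors {s0, s2}): φ is true.
For instance, at s1:
  At s1: []~r & <>r is false, so ~([]~r & <>r) is true.
    At s1: []~r is true, <>r is false, so []~r & <>r is false.
      At s1: []~r requires ~r at every successor {s2}.
        At s2: ~r is true.
      So []~r is true at s1.
      At s1: <>r requires r at some successor in {s2}.
        At s2: r is false.
      So <>r is false at s1.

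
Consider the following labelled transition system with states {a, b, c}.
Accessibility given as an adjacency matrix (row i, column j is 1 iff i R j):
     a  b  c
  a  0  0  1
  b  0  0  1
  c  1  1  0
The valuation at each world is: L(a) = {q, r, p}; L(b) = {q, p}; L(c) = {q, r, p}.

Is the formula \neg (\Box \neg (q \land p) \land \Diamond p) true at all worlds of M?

Let φ = \neg (\Box \neg (q \land p) \land \Diamond p). Evaluate φ at each world:
  a (successors {c}): φ is true.
  b (successors {c}): φ is true.
  c (successors {a, b}): φ is true.
For instance, at a:
  At a: \Box \neg (q \land p) \land \Diamond p is false, so \neg (\Box \neg (q \land p) \land \Diamond p) is true.
    At a: \Box \neg (q \land p) is false, \Diamond p is true, so \Box \neg (q \land p) \land \Diamond p is false.
      At a: \Box \neg (q \land p) requires \neg (q \land p) at every successor {c}.
        \neg (q \land p) fails at c, so \Box \neg (q \land p) is false at a.
      At a: \Diamond p requires p at some successor in {c}.
        p holds at c, so \Diamond p is true at a.

Yes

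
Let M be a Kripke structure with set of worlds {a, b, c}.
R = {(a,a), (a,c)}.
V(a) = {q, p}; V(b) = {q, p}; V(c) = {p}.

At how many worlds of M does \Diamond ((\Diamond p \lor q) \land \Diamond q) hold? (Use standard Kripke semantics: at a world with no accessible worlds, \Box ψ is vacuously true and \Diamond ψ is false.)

1

Let φ = \Diamond ((\Diamond p \lor q) \land \Diamond q). Evaluate φ at each world:
  a (successors {a, c}): φ is true.
  b (successors ∅): φ is false.
  c (successors ∅): φ is false.
For instance, at a:
  At a: \Diamond ((\Diamond p \lor q) \land \Diamond q) requires (\Diamond p \lor q) \land \Diamond q at some successor in {a, c}.
    (\Diamond p \lor q) \land \Diamond q holds at a, so \Diamond ((\Diamond p \lor q) \land \Diamond q) is true at a.
      At a: \Diamond p \lor q is true, \Diamond q is true, so (\Diamond p \lor q) \land \Diamond q is true.
Satisfying worlds: {a}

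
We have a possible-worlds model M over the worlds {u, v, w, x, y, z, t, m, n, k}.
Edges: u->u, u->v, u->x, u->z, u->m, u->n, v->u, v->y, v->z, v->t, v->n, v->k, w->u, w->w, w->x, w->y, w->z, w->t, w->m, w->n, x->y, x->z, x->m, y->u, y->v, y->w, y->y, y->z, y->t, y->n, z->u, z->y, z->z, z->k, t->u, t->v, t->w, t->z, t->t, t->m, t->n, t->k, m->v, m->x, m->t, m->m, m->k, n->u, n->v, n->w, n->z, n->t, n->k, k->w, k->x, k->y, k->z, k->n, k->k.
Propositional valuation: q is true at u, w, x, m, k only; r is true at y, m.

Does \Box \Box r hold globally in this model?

Recall that \Box ψ holds at a world iff ψ holds at every accessible world, and \Diamond ψ holds iff ψ holds at some accessible world.
Let φ = \Box \Box r. Evaluate φ at each world:
  u (successors {u, v, x, z, m, n}): φ is false.
  v (successors {u, y, z, t, n, k}): φ is false.
  w (successors {u, w, x, y, z, t, m, n}): φ is false.
  x (successors {y, z, m}): φ is false.
  y (successors {u, v, w, y, z, t, n}): φ is false.
  z (successors {u, y, z, k}): φ is false.
  t (successors {u, v, w, z, t, m, n, k}): φ is false.
  m (successors {v, x, t, m, k}): φ is false.
  n (successors {u, v, w, z, t, k}): φ is false.
  k (successors {w, x, y, z, n, k}): φ is false.
Detail at u (counterexample):
  At u: \Box \Box r requires \Box r at every successor {u, v, x, z, m, n}.
    \Box r fails at u, so \Box \Box r is false at u.
      At u: \Box r requires r at every successor {u, v, x, z, m, n}.
        r fails at u, so \Box r is false at u.

No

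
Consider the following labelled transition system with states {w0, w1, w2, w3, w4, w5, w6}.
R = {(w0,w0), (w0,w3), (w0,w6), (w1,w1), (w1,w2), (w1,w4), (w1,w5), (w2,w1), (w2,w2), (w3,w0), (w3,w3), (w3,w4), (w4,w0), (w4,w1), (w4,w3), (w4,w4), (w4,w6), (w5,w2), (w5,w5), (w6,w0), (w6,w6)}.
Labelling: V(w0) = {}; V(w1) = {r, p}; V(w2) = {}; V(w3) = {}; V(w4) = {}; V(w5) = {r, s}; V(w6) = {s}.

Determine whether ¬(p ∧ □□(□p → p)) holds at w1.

Recall that □ψ holds at a world iff ψ holds at every accessible world, and ◇ψ holds iff ψ holds at some accessible world.
At w1: p ∧ □□(□p → p) is true, so ¬(p ∧ □□(□p → p)) is false.
  At w1: p is true, □□(□p → p) is true, so p ∧ □□(□p → p) is true.
    At w1: □□(□p → p) requires □(□p → p) at every successor {w1, w2, w4, w5}.
      At w1: □(□p → p) is true.
      At w2: □(□p → p) is true.
      At w4: □(□p → p) is true.
      At w5: □(□p → p) is true.
    So □□(□p → p) is true at w1.

No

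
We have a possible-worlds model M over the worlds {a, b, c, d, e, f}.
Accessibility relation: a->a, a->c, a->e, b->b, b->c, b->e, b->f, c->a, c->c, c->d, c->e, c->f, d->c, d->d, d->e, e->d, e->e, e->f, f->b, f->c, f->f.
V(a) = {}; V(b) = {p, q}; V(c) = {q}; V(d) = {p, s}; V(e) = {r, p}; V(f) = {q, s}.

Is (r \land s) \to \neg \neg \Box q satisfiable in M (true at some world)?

Let φ = (r \land s) \to \neg \neg \Box q. Evaluate φ at each world:
  a (successors {a, c, e}): φ is true.
  b (successors {b, c, e, f}): φ is true.
  c (successors {a, c, d, e, f}): φ is true.
  d (successors {c, d, e}): φ is true.
  e (successors {d, e, f}): φ is true.
  f (successors {b, c, f}): φ is true.
Detail at a (witness):
  At a: r \land s is false, \neg \neg \Box q is false, so (r \land s) \to \neg \neg \Box q is true.
    At a: \neg \Box q is true, so \neg \neg \Box q is false.
      At a: \Box q is false, so \neg \Box q is true.

Yes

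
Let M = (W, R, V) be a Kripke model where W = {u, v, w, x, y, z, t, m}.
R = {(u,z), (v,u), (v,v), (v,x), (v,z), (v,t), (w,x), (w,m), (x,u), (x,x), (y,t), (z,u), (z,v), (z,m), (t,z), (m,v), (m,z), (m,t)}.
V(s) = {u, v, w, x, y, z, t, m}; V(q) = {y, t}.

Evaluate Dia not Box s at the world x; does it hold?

No

At x: Dia not Box s requires not Box s at some successor in {u, x}.
  At u: not Box s is false.
  At x: not Box s is false.
So Dia not Box s is false at x.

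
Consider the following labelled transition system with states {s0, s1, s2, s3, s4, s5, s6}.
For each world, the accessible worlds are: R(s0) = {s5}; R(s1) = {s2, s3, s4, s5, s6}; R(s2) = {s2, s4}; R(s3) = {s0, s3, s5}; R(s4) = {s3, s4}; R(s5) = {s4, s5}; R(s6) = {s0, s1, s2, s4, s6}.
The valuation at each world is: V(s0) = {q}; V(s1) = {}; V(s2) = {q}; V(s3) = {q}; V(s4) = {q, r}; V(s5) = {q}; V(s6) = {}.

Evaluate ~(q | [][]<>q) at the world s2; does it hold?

At s2: q | [][]<>q is true, so ~(q | [][]<>q) is false.
  At s2: q is true, [][]<>q is true, so q | [][]<>q is true.
    At s2: [][]<>q requires []<>q at every successor {s2, s4}.
      At s2: []<>q is true.
      At s4: []<>q is true.
    So [][]<>q is true at s2.

No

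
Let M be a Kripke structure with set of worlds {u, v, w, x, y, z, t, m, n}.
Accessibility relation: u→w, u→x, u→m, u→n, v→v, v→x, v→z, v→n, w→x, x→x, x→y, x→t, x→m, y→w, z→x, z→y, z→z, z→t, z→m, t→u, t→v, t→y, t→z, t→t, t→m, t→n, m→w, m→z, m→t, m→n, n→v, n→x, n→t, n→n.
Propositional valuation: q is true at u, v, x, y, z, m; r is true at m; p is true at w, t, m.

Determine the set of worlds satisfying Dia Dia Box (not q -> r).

u, x, z, t

Let φ = Dia Dia Box (not q -> r). Evaluate φ at each world:
  u (successors {w, x, m, n}): φ is true.
  v (successors {v, x, z, n}): φ is false.
  w (successors {x}): φ is false.
  x (successors {x, y, t, m}): φ is true.
  y (successors {w}): φ is false.
  z (successors {x, y, z, t, m}): φ is true.
  t (successors {u, v, y, z, t, m, n}): φ is true.
  m (successors {w, z, t, n}): φ is false.
  n (successors {v, x, t, n}): φ is false.
For instance, at u:
  At u: Dia Dia Box (not q -> r) requires Dia Box (not q -> r) at some successor in {w, x, m, n}.
    Dia Box (not q -> r) holds at m, so Dia Dia Box (not q -> r) is true at u.
      At m: Dia Box (not q -> r) requires Box (not q -> r) at some successor in {w, z, t, n}.
        Box (not q -> r) holds at w, so Dia Box (not q -> r) is true at m.
Satisfying worlds: {u, x, z, t}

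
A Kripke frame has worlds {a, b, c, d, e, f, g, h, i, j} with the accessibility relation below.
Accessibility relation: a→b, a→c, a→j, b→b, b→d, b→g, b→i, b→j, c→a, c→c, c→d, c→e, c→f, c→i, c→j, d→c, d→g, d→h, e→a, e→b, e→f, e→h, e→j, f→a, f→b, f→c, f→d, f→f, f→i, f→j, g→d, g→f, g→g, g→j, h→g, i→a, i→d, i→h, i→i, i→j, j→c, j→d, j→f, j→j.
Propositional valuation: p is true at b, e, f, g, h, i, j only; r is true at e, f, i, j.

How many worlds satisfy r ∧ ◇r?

4

Recall that ◇ψ holds at a world iff ψ holds at some accessible world.
Let φ = r ∧ ◇r. Evaluate φ at each world:
  a (successors {b, c, j}): φ is false.
  b (successors {b, d, g, i, j}): φ is false.
  c (successors {a, c, d, e, f, i, j}): φ is false.
  d (successors {c, g, h}): φ is false.
  e (successors {a, b, f, h, j}): φ is true.
  f (successors {a, b, c, d, f, i, j}): φ is true.
  g (successors {d, f, g, j}): φ is false.
  h (successors {g}): φ is false.
  i (successors {a, d, h, i, j}): φ is true.
  j (successors {c, d, f, j}): φ is true.
For instance, at f:
  At f: r is true, ◇r is true, so r ∧ ◇r is true.
    At f: ◇r requires r at some successor in {a, b, c, d, f, i, j}.
      r holds at f, so ◇r is true at f.
Satisfying worlds: {e, f, i, j}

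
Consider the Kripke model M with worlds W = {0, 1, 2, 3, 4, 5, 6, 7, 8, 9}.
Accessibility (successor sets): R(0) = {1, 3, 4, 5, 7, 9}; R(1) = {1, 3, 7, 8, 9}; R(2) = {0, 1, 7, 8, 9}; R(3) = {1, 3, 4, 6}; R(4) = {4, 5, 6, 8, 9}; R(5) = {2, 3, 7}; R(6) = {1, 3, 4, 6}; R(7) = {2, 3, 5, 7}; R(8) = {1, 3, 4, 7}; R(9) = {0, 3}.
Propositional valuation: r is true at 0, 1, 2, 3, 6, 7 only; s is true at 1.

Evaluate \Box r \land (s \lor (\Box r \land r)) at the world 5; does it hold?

No

At 5: \Box r is true, s \lor (\Box r \land r) is false, so \Box r \land (s \lor (\Box r \land r)) is false.
  At 5: \Box r requires r at every successor {2, 3, 7}.
    At 2: r is true.
    At 3: r is true.
    At 7: r is true.
  So \Box r is true at 5.
  At 5: s is false, \Box r \land r is false, so s \lor (\Box r \land r) is false.
    At 5: \Box r is true, r is false, so \Box r \land r is false.
      At 5: \Box r requires r at every successor {2, 3, 7}.
        At 2: r is true.
        At 3: r is true.
        At 7: r is true.
      So \Box r is true at 5.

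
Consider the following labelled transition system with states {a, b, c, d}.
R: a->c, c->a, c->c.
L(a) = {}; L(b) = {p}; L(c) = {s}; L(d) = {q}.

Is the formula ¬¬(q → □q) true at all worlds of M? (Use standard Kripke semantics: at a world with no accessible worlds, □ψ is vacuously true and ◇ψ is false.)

Recall that □ψ holds at a world iff ψ holds at every accessible world, and ◇ψ holds iff ψ holds at some accessible world.
Let φ = ¬¬(q → □q). Evaluate φ at each world:
  a (successors {c}): φ is true.
  b (successors ∅): φ is true.
  c (successors {a, c}): φ is true.
  d (successors ∅): φ is true.
For instance, at a:
  At a: ¬(q → □q) is false, so ¬¬(q → □q) is true.
    At a: q → □q is true, so ¬(q → □q) is false.
      At a: q is false, □q is false, so q → □q is true.

Yes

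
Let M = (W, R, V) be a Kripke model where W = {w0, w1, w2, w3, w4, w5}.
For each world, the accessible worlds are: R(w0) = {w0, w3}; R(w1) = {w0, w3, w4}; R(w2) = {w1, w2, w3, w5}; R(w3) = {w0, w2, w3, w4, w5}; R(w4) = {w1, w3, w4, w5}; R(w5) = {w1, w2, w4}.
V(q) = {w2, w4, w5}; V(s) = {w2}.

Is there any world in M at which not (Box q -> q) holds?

No

Let φ = not (Box q -> q). Evaluate φ at each world:
  w0 (successors {w0, w3}): φ is false.
  w1 (successors {w0, w3, w4}): φ is false.
  w2 (successors {w1, w2, w3, w5}): φ is false.
  w3 (successors {w0, w2, w3, w4, w5}): φ is false.
  w4 (successors {w1, w3, w4, w5}): φ is false.
  w5 (successors {w1, w2, w4}): φ is false.
For instance, at w3:
  At w3: Box q -> q is true, so not (Box q -> q) is false.
    At w3: Box q is false, q is false, so Box q -> q is true.
      At w3: Box q requires q at every successor {w0, w2, w3, w4, w5}.
        q fails at w0, so Box q is false at w3.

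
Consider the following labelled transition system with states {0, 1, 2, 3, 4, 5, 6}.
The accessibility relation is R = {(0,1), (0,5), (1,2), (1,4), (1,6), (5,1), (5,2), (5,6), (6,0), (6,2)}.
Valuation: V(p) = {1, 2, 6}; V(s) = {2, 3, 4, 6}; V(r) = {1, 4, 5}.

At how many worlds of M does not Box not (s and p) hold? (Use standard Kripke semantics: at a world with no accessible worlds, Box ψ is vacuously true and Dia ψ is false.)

Let φ = not Box not (s and p). Evaluate φ at each world:
  0 (successors {1, 5}): φ is false.
  1 (successors {2, 4, 6}): φ is true.
  2 (successors ∅): φ is false.
  3 (successors ∅): φ is false.
  4 (successors ∅): φ is false.
  5 (successors {1, 2, 6}): φ is true.
  6 (successors {0, 2}): φ is true.
For instance, at 1:
  At 1: Box not (s and p) is false, so not Box not (s and p) is true.
    At 1: Box not (s and p) requires not (s and p) at every successor {2, 4, 6}.
      not (s and p) fails at 2, so Box not (s and p) is false at 1.
Satisfying worlds: {1, 5, 6}

3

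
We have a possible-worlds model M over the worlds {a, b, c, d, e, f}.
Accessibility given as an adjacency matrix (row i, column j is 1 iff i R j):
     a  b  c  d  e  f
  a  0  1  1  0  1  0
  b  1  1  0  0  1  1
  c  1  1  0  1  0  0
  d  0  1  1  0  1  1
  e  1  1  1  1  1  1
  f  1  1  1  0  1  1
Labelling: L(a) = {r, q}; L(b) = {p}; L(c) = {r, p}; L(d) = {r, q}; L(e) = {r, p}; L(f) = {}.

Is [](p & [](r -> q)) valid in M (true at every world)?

No

Recall that []ψ holds at a world iff ψ holds at every accessible world, and <>ψ holds iff ψ holds at some accessible world.
Let φ = [](p & [](r -> q)). Evaluate φ at each world:
  a (successors {b, c, e}): φ is false.
  b (successors {a, b, e, f}): φ is false.
  c (successors {a, b, d}): φ is false.
  d (successors {b, c, e, f}): φ is false.
  e (successors {a, b, c, d, e, f}): φ is false.
  f (successors {a, b, c, e, f}): φ is false.
Detail at a (counterexample):
  At a: [](p & [](r -> q)) requires p & [](r -> q) at every successor {b, c, e}.
    p & [](r -> q) fails at b, so [](p & [](r -> q)) is false at a.
      At b: p is true, [](r -> q) is false, so p & [](r -> q) is false.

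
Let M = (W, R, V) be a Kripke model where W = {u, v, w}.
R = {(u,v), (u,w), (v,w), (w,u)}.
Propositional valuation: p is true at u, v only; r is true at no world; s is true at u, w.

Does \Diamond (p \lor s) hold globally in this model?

Yes

Recall that \Diamond ψ holds at a world iff ψ holds at some accessible world.
Let φ = \Diamond (p \lor s). Evaluate φ at each world:
  u (successors {v, w}): φ is true.
  v (successors {w}): φ is true.
  w (successors {u}): φ is true.
For instance, at v:
  At v: \Diamond (p \lor s) requires p \lor s at some successor in {w}.
    p \lor s holds at w, so \Diamond (p \lor s) is true at v.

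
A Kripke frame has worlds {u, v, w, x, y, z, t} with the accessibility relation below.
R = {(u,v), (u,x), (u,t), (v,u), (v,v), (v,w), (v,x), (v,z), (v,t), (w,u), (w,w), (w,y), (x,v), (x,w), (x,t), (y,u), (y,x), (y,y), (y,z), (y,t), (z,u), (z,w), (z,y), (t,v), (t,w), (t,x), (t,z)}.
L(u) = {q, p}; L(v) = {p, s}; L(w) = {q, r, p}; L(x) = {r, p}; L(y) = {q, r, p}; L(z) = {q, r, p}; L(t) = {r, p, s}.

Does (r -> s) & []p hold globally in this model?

No

Recall that []ψ holds at a world iff ψ holds at every accessible world, and <>ψ holds iff ψ holds at some accessible world.
Let φ = (r -> s) & []p. Evaluate φ at each world:
  u (successors {v, x, t}): φ is true.
  v (successors {u, v, w, x, z, t}): φ is true.
  w (successors {u, w, y}): φ is false.
  x (successors {v, w, t}): φ is false.
  y (successors {u, x, y, z, t}): φ is false.
  z (successors {u, w, y}): φ is false.
  t (successors {v, w, x, z}): φ is true.
Detail at w (counterexample):
  At w: r -> s is false, []p is true, so (r -> s) & []p is false.
    At w: []p requires p at every successor {u, w, y}.
      At u: p is true.
      At w: p is true.
      At y: p is true.
    So []p is true at w.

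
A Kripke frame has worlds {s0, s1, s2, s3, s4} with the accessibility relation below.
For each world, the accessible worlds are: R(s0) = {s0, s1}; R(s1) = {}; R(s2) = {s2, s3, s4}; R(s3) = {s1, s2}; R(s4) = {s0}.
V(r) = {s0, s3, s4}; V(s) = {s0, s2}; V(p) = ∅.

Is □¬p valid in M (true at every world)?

Yes

Let φ = □¬p. Evaluate φ at each world:
  s0 (successors {s0, s1}): φ is true.
  s1 (successors ∅): φ is true.
  s2 (successors {s2, s3, s4}): φ is true.
  s3 (successors {s1, s2}): φ is true.
  s4 (successors {s0}): φ is true.
For instance, at s2:
  At s2: □¬p requires ¬p at every successor {s2, s3, s4}.
    At s2: ¬p is true.
    At s3: ¬p is true.
    At s4: ¬p is true.
  So □¬p is true at s2.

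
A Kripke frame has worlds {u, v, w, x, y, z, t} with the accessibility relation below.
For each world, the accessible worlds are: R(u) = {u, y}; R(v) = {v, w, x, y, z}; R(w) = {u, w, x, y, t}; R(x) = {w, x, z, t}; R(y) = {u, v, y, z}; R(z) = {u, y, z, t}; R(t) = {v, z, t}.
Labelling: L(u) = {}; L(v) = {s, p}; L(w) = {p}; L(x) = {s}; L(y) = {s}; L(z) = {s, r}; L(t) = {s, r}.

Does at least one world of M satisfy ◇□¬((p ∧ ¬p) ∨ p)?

Let φ = ◇□¬((p ∧ ¬p) ∨ p). Evaluate φ at each world:
  u (successors {u, y}): φ is true.
  v (successors {v, w, x, y, z}): φ is true.
  w (successors {u, w, x, y, t}): φ is true.
  x (successors {w, x, z, t}): φ is true.
  y (successors {u, v, y, z}): φ is true.
  z (successors {u, y, z, t}): φ is true.
  t (successors {v, z, t}): φ is true.
Detail at u (witness):
  At u: ◇□¬((p ∧ ¬p) ∨ p) requires □¬((p ∧ ¬p) ∨ p) at some successor in {u, y}.
    □¬((p ∧ ¬p) ∨ p) holds at u, so ◇□¬((p ∧ ¬p) ∨ p) is true at u.
      At u: □¬((p ∧ ¬p) ∨ p) requires ¬((p ∧ ¬p) ∨ p) at every successor {u, y}.
        At u: ¬((p ∧ ¬p) ∨ p) is true.
        At y: ¬((p ∧ ¬p) ∨ p) is true.
      So □¬((p ∧ ¬p) ∨ p) is true at u.

Yes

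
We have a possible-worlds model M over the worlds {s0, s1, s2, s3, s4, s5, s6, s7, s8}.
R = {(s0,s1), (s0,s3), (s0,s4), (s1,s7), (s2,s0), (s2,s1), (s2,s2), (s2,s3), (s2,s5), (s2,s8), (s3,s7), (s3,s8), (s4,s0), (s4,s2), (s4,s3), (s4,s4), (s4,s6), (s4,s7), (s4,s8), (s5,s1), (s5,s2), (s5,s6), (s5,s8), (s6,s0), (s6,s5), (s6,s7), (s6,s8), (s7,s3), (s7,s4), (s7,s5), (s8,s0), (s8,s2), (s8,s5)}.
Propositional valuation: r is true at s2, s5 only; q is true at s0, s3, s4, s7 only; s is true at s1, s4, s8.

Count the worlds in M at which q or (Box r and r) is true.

Let φ = q or (Box r and r). Evaluate φ at each world:
  s0 (successors {s1, s3, s4}): φ is true.
  s1 (successors {s7}): φ is false.
  s2 (successors {s0, s1, s2, s3, s5, s8}): φ is false.
  s3 (successors {s7, s8}): φ is true.
  s4 (successors {s0, s2, s3, s4, s6, s7, s8}): φ is true.
  s5 (successors {s1, s2, s6, s8}): φ is false.
  s6 (successors {s0, s5, s7, s8}): φ is false.
  s7 (successors {s3, s4, s5}): φ is true.
  s8 (successors {s0, s2, s5}): φ is false.
For instance, at s4:
  At s4: q is true, Box r and r is false, so q or (Box r and r) is true.
    At s4: Box r is false, r is false, so Box r and r is false.
      At s4: Box r requires r at every successor {s0, s2, s3, s4, s6, s7, s8}.
        r fails at s0, so Box r is false at s4.
Satisfying worlds: {s0, s3, s4, s7}

4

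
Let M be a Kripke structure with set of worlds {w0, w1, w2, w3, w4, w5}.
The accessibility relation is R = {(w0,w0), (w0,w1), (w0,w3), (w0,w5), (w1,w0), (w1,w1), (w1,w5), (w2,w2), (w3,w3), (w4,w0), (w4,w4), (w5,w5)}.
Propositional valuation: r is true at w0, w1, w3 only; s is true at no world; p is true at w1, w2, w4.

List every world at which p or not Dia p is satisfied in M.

w1, w2, w3, w4, w5

Let φ = p or not Dia p. Evaluate φ at each world:
  w0 (successors {w0, w1, w3, w5}): φ is false.
  w1 (successors {w0, w1, w5}): φ is true.
  w2 (successors {w2}): φ is true.
  w3 (successors {w3}): φ is true.
  w4 (successors {w0, w4}): φ is true.
  w5 (successors {w5}): φ is true.
For instance, at w2:
  At w2: p is true, not Dia p is false, so p or not Dia p is true.
    At w2: Dia p is true, so not Dia p is false.
      At w2: Dia p requires p at some successor in {w2}.
        p holds at w2, so Dia p is true at w2.
Satisfying worlds: {w1, w2, w3, w4, w5}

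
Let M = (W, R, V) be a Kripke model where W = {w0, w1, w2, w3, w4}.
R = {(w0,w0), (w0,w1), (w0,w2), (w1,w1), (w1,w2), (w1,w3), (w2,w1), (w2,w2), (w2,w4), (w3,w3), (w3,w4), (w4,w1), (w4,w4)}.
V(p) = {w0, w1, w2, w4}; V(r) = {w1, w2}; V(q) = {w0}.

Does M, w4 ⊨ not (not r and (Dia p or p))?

At w4: not r and (Dia p or p) is true, so not (not r and (Dia p or p)) is false.
  At w4: not r is true, Dia p or p is true, so not r and (Dia p or p) is true.
    At w4: Dia p is true, p is true, so Dia p or p is true.
      At w4: Dia p requires p at some successor in {w1, w4}.
        p holds at w1, so Dia p is true at w4.

No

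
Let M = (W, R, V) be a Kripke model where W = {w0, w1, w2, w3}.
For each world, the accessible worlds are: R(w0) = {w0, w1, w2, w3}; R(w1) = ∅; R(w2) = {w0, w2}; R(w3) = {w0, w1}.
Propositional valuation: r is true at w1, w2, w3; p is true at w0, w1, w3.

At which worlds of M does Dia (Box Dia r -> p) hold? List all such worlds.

w0, w2, w3

Recall that Box ψ holds at a world iff ψ holds at every accessible world, and Dia ψ holds iff ψ holds at some accessible world.
Let φ = Dia (Box Dia r -> p). Evaluate φ at each world:
  w0 (successors {w0, w1, w2, w3}): φ is true.
  w1 (successors ∅): φ is false.
  w2 (successors {w0, w2}): φ is true.
  w3 (successors {w0, w1}): φ is true.
For instance, at w3:
  At w3: Dia (Box Dia r -> p) requires Box Dia r -> p at some successor in {w0, w1}.
    Box Dia r -> p holds at w0, so Dia (Box Dia r -> p) is true at w3.
      At w0: Box Dia r is false, p is true, so Box Dia r -> p is true.
Satisfying worlds: {w0, w2, w3}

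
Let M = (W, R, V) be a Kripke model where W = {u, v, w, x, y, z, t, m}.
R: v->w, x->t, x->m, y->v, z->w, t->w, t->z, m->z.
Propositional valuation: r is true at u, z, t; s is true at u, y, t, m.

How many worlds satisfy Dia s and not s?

Recall that Dia ψ holds at a world iff ψ holds at some accessible world.
Let φ = Dia s and not s. Evaluate φ at each world:
  u (successors ∅): φ is false.
  v (successors {w}): φ is false.
  w (successors ∅): φ is false.
  x (successors {t, m}): φ is true.
  y (successors {v}): φ is false.
  z (successors {w}): φ is false.
  t (successors {w, z}): φ is false.
  m (successors {z}): φ is false.
For instance, at x:
  At x: Dia s is true, not s is true, so Dia s and not s is true.
    At x: Dia s requires s at some successor in {t, m}.
      s holds at t, so Dia s is true at x.
Satisfying worlds: {x}

1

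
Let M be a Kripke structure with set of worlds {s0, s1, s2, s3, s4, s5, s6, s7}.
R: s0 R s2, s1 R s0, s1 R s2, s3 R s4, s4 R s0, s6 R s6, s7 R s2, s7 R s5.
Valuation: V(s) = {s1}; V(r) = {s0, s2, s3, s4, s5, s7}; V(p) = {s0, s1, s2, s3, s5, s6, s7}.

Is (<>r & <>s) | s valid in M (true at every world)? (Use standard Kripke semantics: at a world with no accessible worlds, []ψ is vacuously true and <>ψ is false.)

Let φ = (<>r & <>s) | s. Evaluate φ at each world:
  s0 (successors {s2}): φ is false.
  s1 (successors {s0, s2}): φ is true.
  s2 (successors ∅): φ is false.
  s3 (successors {s4}): φ is false.
  s4 (successors {s0}): φ is false.
  s5 (successors ∅): φ is false.
  s6 (successors {s6}): φ is false.
  s7 (successors {s2, s5}): φ is false.
Detail at s0 (counterexample):
  At s0: <>r & <>s is false, s is false, so (<>r & <>s) | s is false.
    At s0: <>r is true, <>s is false, so <>r & <>s is false.
      At s0: <>r requires r at some successor in {s2}.
        r holds at s2, so <>r is true at s0.
      At s0: <>s requires s at some successor in {s2}.
        At s2: s is false.
      So <>s is false at s0.

No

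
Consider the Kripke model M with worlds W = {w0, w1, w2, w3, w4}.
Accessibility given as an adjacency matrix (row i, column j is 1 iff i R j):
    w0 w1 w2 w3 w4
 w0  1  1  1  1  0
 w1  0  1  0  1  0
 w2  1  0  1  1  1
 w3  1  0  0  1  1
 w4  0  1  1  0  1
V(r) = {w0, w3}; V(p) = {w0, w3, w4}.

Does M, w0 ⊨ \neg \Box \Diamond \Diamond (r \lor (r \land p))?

No

At w0: \Box \Diamond \Diamond (r \lor (r \land p)) is true, so \neg \Box \Diamond \Diamond (r \lor (r \land p)) is false.
  At w0: \Box \Diamond \Diamond (r \lor (r \land p)) requires \Diamond \Diamond (r \lor (r \land p)) at every successor {w0, w1, w2, w3}.
    At w0: \Diamond \Diamond (r \lor (r \land p)) is true.
    At w1: \Diamond \Diamond (r \lor (r \land p)) is true.
    At w2: \Diamond \Diamond (r \lor (r \land p)) is true.
    At w3: \Diamond \Diamond (r \lor (r \land p)) is true.
  So \Box \Diamond \Diamond (r \lor (r \land p)) is true at w0.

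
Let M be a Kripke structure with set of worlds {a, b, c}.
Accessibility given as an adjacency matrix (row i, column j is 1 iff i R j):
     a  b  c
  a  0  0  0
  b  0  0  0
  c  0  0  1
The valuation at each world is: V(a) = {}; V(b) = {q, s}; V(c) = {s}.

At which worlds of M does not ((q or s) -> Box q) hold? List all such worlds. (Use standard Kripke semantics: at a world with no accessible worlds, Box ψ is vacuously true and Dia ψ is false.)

c

Recall that Box ψ holds at a world iff ψ holds at every accessible world, and Dia ψ holds iff ψ holds at some accessible world.
Let φ = not ((q or s) -> Box q). Evaluate φ at each world:
  a (successors ∅): φ is false.
  b (successors ∅): φ is false.
  c (successors {c}): φ is true.
For instance, at c:
  At c: (q or s) -> Box q is false, so not ((q or s) -> Box q) is true.
    At c: q or s is true, Box q is false, so (q or s) -> Box q is false.
      At c: Box q requires q at every successor {c}.
        q fails at c, so Box q is false at c.
Satisfying worlds: {c}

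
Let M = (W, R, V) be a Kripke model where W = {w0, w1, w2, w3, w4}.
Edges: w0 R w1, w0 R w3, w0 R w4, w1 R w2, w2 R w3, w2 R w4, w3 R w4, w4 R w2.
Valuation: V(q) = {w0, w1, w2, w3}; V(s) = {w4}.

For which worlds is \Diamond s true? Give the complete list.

w0, w2, w3

Recall that \Diamond ψ holds at a world iff ψ holds at some accessible world.
Let φ = \Diamond s. Evaluate φ at each world:
  w0 (successors {w1, w3, w4}): φ is true.
  w1 (successors {w2}): φ is false.
  w2 (successors {w3, w4}): φ is true.
  w3 (successors {w4}): φ is true.
  w4 (successors {w2}): φ is false.
For instance, at w4:
  At w4: \Diamond s requires s at some successor in {w2}.
    At w2: s is false.
  So \Diamond s is false at w4.
Satisfying worlds: {w0, w2, w3}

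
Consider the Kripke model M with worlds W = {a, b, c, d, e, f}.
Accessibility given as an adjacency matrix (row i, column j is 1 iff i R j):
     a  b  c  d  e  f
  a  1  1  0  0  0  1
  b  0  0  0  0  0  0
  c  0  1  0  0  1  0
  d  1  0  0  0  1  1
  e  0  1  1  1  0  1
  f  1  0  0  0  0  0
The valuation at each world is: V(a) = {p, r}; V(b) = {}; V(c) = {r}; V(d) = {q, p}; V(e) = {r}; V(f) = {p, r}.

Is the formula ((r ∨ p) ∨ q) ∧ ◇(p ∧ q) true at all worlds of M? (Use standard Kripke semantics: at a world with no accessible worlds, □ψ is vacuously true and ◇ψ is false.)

Recall that ◇ψ holds at a world iff ψ holds at some accessible world.
Let φ = ((r ∨ p) ∨ q) ∧ ◇(p ∧ q). Evaluate φ at each world:
  a (successors {a, b, f}): φ is false.
  b (successors ∅): φ is false.
  c (successors {b, e}): φ is false.
  d (successors {a, e, f}): φ is false.
  e (successors {b, c, d, f}): φ is true.
  f (successors {a}): φ is false.
Detail at a (counterexample):
  At a: (r ∨ p) ∨ q is true, ◇(p ∧ q) is false, so ((r ∨ p) ∨ q) ∧ ◇(p ∧ q) is false.
    At a: ◇(p ∧ q) requires p ∧ q at some successor in {a, b, f}.
      At a: p ∧ q is false.
      At b: p ∧ q is false.
      At f: p ∧ q is false.
    So ◇(p ∧ q) is false at a.

No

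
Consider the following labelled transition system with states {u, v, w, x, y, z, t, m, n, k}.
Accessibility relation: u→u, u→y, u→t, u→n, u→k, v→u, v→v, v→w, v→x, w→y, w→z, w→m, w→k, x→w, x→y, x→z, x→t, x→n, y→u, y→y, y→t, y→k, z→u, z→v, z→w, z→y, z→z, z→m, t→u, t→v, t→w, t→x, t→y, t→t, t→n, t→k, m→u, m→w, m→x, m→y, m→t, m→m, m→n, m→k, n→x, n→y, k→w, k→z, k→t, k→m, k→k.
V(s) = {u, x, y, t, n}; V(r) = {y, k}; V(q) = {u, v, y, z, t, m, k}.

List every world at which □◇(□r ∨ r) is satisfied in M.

Let φ = □◇(□r ∨ r). Evaluate φ at each world:
  u (successors {u, y, t, n, k}): φ is true.
  v (successors {u, v, w, x}): φ is false.
  w (successors {y, z, m, k}): φ is true.
  x (successors {w, y, z, t, n}): φ is true.
  y (successors {u, y, t, k}): φ is true.
  z (successors {u, v, w, y, z, m}): φ is false.
  t (successors {u, v, w, x, y, t, n, k}): φ is false.
  m (successors {u, w, x, y, t, m, n, k}): φ is true.
  n (successors {x, y}): φ is true.
  k (successors {w, z, t, m, k}): φ is true.
For instance, at m:
  At m: □◇(□r ∨ r) requires ◇(□r ∨ r) at every successor {u, w, x, y, t, m, n, k}.
    At u: ◇(□r ∨ r) is true.
    At w: ◇(□r ∨ r) is true.
    At x: ◇(□r ∨ r) is true.
    At y: ◇(□r ∨ r) is true.
    At t: ◇(□r ∨ r) is true.
    At m: ◇(□r ∨ r) is true.
    At n: ◇(□r ∨ r) is true.
    At k: ◇(□r ∨ r) is true.
  So □◇(□r ∨ r) is true at m.
Satisfying worlds: {u, w, x, y, m, n, k}

u, w, x, y, m, n, k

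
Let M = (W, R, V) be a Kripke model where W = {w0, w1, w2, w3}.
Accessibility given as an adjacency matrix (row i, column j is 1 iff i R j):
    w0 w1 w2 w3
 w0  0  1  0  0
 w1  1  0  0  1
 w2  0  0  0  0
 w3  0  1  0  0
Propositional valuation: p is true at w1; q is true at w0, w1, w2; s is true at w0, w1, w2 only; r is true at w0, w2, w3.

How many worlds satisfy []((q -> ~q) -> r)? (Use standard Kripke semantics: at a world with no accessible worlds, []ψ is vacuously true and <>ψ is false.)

4

Let φ = []((q -> ~q) -> r). Evaluate φ at each world:
  w0 (successors {w1}): φ is true.
  w1 (successors {w0, w3}): φ is true.
  w2 (successors ∅): φ is true.
  w3 (successors {w1}): φ is true.
For instance, at w0:
  At w0: []((q -> ~q) -> r) requires (q -> ~q) -> r at every successor {w1}.
    At w1: (q -> ~q) -> r is true.
  So []((q -> ~q) -> r) is true at w0.
Satisfying worlds: {w0, w1, w2, w3}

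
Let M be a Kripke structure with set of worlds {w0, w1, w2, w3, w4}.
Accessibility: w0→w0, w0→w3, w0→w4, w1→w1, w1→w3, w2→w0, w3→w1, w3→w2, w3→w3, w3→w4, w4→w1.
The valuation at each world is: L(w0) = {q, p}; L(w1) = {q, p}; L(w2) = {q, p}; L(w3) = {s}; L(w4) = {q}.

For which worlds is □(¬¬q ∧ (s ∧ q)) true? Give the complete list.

none

Recall that □ψ holds at a world iff ψ holds at every accessible world, and ◇ψ holds iff ψ holds at some accessible world.
Let φ = □(¬¬q ∧ (s ∧ q)). Evaluate φ at each world:
  w0 (successors {w0, w3, w4}): φ is false.
  w1 (successors {w1, w3}): φ is false.
  w2 (successors {w0}): φ is false.
  w3 (successors {w1, w2, w3, w4}): φ is false.
  w4 (successors {w1}): φ is false.
For instance, at w2:
  At w2: □(¬¬q ∧ (s ∧ q)) requires ¬¬q ∧ (s ∧ q) at every successor {w0}.
    ¬¬q ∧ (s ∧ q) fails at w0, so □(¬¬q ∧ (s ∧ q)) is false at w2.
Satisfying worlds: none.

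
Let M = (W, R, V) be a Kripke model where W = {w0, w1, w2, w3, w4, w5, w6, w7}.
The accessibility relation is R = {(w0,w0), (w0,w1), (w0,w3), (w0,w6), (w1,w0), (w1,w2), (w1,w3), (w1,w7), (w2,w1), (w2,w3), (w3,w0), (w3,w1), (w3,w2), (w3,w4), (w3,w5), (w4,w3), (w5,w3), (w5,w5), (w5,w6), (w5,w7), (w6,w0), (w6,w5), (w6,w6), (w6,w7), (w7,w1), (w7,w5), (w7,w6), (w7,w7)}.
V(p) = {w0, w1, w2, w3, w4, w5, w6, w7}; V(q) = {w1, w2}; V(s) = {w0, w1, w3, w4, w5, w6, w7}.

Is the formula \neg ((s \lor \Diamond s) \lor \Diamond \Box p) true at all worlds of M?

Let φ = \neg ((s \lor \Diamond s) \lor \Diamond \Box p). Evaluate φ at each world:
  w0 (successors {w0, w1, w3, w6}): φ is false.
  w1 (successors {w0, w2, w3, w7}): φ is false.
  w2 (successors {w1, w3}): φ is false.
  w3 (successors {w0, w1, w2, w4, w5}): φ is false.
  w4 (successors {w3}): φ is false.
  w5 (successors {w3, w5, w6, w7}): φ is false.
  w6 (successors {w0, w5, w6, w7}): φ is false.
  w7 (successors {w1, w5, w6, w7}): φ is false.
Detail at w0 (counterexample):
  At w0: (s \lor \Diamond s) \lor \Diamond \Box p is true, so \neg ((s \lor \Diamond s) \lor \Diamond \Box p) is false.
    At w0: s \lor \Diamond s is true, \Diamond \Box p is true, so (s \lor \Diamond s) \lor \Diamond \Box p is true.
      At w0: s is true, \Diamond s is true, so s \lor \Diamond s is true.
      At w0: \Diamond \Box p requires \Box p at some successor in {w0, w1, w3, w6}.
        \Box p holds at w0, so \Diamond \Box p is true at w0.

No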